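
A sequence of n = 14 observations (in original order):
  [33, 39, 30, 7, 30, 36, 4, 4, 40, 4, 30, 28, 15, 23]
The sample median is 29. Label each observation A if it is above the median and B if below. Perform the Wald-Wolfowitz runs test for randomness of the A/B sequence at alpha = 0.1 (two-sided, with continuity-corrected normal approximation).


Step 1: Compute median = 29; label A = above, B = below.
Labels in order: AAABAABBABABBB  (n_A = 7, n_B = 7)
Step 2: Count runs R = 8.
Step 3: Under H0 (random ordering), E[R] = 2*n_A*n_B/(n_A+n_B) + 1 = 2*7*7/14 + 1 = 8.0000.
        Var[R] = 2*n_A*n_B*(2*n_A*n_B - n_A - n_B) / ((n_A+n_B)^2 * (n_A+n_B-1)) = 8232/2548 = 3.2308.
        SD[R] = 1.7974.
Step 4: R = E[R], so z = 0 with no continuity correction.
Step 5: Two-sided p-value via normal approximation = 2*(1 - Phi(|z|)) = 1.000000.
Step 6: alpha = 0.1. fail to reject H0.

R = 8, z = 0.0000, p = 1.000000, fail to reject H0.


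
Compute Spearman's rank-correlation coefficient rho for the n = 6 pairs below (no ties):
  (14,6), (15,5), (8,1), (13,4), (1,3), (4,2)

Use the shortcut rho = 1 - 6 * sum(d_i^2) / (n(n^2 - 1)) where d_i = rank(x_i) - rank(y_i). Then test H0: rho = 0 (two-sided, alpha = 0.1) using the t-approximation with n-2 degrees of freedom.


Step 1: Rank x and y separately (midranks; no ties here).
rank(x): 14->5, 15->6, 8->3, 13->4, 1->1, 4->2
rank(y): 6->6, 5->5, 1->1, 4->4, 3->3, 2->2
Step 2: d_i = R_x(i) - R_y(i); compute d_i^2.
  (5-6)^2=1, (6-5)^2=1, (3-1)^2=4, (4-4)^2=0, (1-3)^2=4, (2-2)^2=0
sum(d^2) = 10.
Step 3: rho = 1 - 6*10 / (6*(6^2 - 1)) = 1 - 60/210 = 0.714286.
Step 4: Under H0, t = rho * sqrt((n-2)/(1-rho^2)) = 2.0412 ~ t(4).
Step 5: Two-sided p-value from the t-distribution with 4 df = 0.110787.
Step 6: alpha = 0.1. fail to reject H0.

rho = 0.7143, p = 0.110787, fail to reject H0 at alpha = 0.1.


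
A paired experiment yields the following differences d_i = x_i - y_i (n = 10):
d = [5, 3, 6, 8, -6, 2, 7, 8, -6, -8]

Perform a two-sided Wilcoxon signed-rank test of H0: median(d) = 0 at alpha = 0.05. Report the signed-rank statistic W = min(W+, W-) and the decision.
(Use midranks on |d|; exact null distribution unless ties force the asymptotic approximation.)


Step 1: Drop any zero differences (none here) and take |d_i|.
|d| = [5, 3, 6, 8, 6, 2, 7, 8, 6, 8]
Step 2: Midrank |d_i| (ties get averaged ranks).
ranks: |5|->3, |3|->2, |6|->5, |8|->9, |6|->5, |2|->1, |7|->7, |8|->9, |6|->5, |8|->9
Step 3: Attach original signs; sum ranks with positive sign and with negative sign.
W+ = 3 + 2 + 5 + 9 + 1 + 7 + 9 = 36
W- = 5 + 5 + 9 = 19
(Check: W+ + W- = 55 should equal n(n+1)/2 = 55.)
Step 4: Test statistic W = min(W+, W-) = 19.
Step 5: Ties in |d|, so use the tie-corrected normal approximation.
        E[W] = n(n+1)/4 = 10*11/4 = 27.5.
        Tie groups: |d|=6 (t=3), |d|=8 (t=3); sum(t^3 - t) = 48.
        Var[W] = n(n+1)(2n+1)/24 - sum(t^3-t)/48 = 2310/24 - 48/48 = 95.25.
        z = (W - E[W]) / sqrt(Var[W]) = (19 - 27.5) / 9.7596 = -0.8709.
        Two-sided p = 2*Phi(z) = 0.383789.
Step 6: alpha = 0.05. fail to reject H0.

W+ = 36, W- = 19, W = min = 19, p = 0.383789, fail to reject H0.


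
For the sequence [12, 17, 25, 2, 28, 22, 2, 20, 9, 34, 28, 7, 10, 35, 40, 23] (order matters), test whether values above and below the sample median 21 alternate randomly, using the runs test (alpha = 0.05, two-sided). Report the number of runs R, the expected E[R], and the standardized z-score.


Step 1: Compute median = 21; label A = above, B = below.
Labels in order: BBABAABBBAABBAAA  (n_A = 8, n_B = 8)
Step 2: Count runs R = 8.
Step 3: Under H0 (random ordering), E[R] = 2*n_A*n_B/(n_A+n_B) + 1 = 2*8*8/16 + 1 = 9.0000.
        Var[R] = 2*n_A*n_B*(2*n_A*n_B - n_A - n_B) / ((n_A+n_B)^2 * (n_A+n_B-1)) = 14336/3840 = 3.7333.
        SD[R] = 1.9322.
Step 4: Continuity-corrected z = (R + 0.5 - E[R]) / SD[R] = (8 + 0.5 - 9.0000) / 1.9322 = -0.2588.
Step 5: Two-sided p-value via normal approximation = 2*(1 - Phi(|z|)) = 0.795809.
Step 6: alpha = 0.05. fail to reject H0.

R = 8, z = -0.2588, p = 0.795809, fail to reject H0.


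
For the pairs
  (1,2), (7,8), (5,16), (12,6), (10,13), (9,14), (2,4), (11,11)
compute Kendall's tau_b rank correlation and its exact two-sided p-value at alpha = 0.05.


Step 1: Enumerate the 28 unordered pairs (i,j) with i<j and classify each by sign(x_j-x_i) * sign(y_j-y_i).
  (1,2):dx=+6,dy=+6->C; (1,3):dx=+4,dy=+14->C; (1,4):dx=+11,dy=+4->C; (1,5):dx=+9,dy=+11->C
  (1,6):dx=+8,dy=+12->C; (1,7):dx=+1,dy=+2->C; (1,8):dx=+10,dy=+9->C; (2,3):dx=-2,dy=+8->D
  (2,4):dx=+5,dy=-2->D; (2,5):dx=+3,dy=+5->C; (2,6):dx=+2,dy=+6->C; (2,7):dx=-5,dy=-4->C
  (2,8):dx=+4,dy=+3->C; (3,4):dx=+7,dy=-10->D; (3,5):dx=+5,dy=-3->D; (3,6):dx=+4,dy=-2->D
  (3,7):dx=-3,dy=-12->C; (3,8):dx=+6,dy=-5->D; (4,5):dx=-2,dy=+7->D; (4,6):dx=-3,dy=+8->D
  (4,7):dx=-10,dy=-2->C; (4,8):dx=-1,dy=+5->D; (5,6):dx=-1,dy=+1->D; (5,7):dx=-8,dy=-9->C
  (5,8):dx=+1,dy=-2->D; (6,7):dx=-7,dy=-10->C; (6,8):dx=+2,dy=-3->D; (7,8):dx=+9,dy=+7->C
Step 2: C = 16, D = 12, total pairs = 28.
Step 3: tau = (C - D)/(n(n-1)/2) = (16 - 12)/28 = 0.142857.
Step 4: Exact two-sided p-value (enumerate n! = 40320 permutations of y under H0): p = 0.719544.
Step 5: alpha = 0.05. fail to reject H0.

tau_b = 0.1429 (C=16, D=12), p = 0.719544, fail to reject H0.


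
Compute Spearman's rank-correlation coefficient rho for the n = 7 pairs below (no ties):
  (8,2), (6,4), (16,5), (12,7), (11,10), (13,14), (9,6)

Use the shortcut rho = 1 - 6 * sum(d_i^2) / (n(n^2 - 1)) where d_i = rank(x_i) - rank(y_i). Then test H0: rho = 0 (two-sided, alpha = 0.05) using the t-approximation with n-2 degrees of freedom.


Step 1: Rank x and y separately (midranks; no ties here).
rank(x): 8->2, 6->1, 16->7, 12->5, 11->4, 13->6, 9->3
rank(y): 2->1, 4->2, 5->3, 7->5, 10->6, 14->7, 6->4
Step 2: d_i = R_x(i) - R_y(i); compute d_i^2.
  (2-1)^2=1, (1-2)^2=1, (7-3)^2=16, (5-5)^2=0, (4-6)^2=4, (6-7)^2=1, (3-4)^2=1
sum(d^2) = 24.
Step 3: rho = 1 - 6*24 / (7*(7^2 - 1)) = 1 - 144/336 = 0.571429.
Step 4: Under H0, t = rho * sqrt((n-2)/(1-rho^2)) = 1.5570 ~ t(5).
Step 5: Two-sided p-value from the t-distribution with 5 df = 0.180202.
Step 6: alpha = 0.05. fail to reject H0.

rho = 0.5714, p = 0.180202, fail to reject H0 at alpha = 0.05.


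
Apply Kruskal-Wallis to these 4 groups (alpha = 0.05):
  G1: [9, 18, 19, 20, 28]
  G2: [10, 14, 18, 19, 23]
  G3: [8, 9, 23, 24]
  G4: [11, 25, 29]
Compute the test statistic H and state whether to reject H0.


Step 1: Combine all N = 17 observations and assign midranks.
sorted (value, group, rank): (8,G3,1), (9,G1,2.5), (9,G3,2.5), (10,G2,4), (11,G4,5), (14,G2,6), (18,G1,7.5), (18,G2,7.5), (19,G1,9.5), (19,G2,9.5), (20,G1,11), (23,G2,12.5), (23,G3,12.5), (24,G3,14), (25,G4,15), (28,G1,16), (29,G4,17)
Step 2: Sum ranks within each group.
R_1 = 46.5 (n_1 = 5)
R_2 = 39.5 (n_2 = 5)
R_3 = 30 (n_3 = 4)
R_4 = 37 (n_4 = 3)
Step 3: H = 12/(N(N+1)) * sum(R_i^2/n_i) - 3(N+1)
     = 12/(17*18) * (46.5^2/5 + 39.5^2/5 + 30^2/4 + 37^2/3) - 3*18
     = 0.039216 * 1425.83 - 54
     = 1.915033.
Step 4: Ties present; correction factor C = 1 - 24/(17^3 - 17) = 0.995098. Corrected H = 1.915033 / 0.995098 = 1.924466.
Step 5: Under H0, H ~ chi^2(3); p-value = 0.588231.
Step 6: alpha = 0.05. fail to reject H0.

H = 1.9245, df = 3, p = 0.588231, fail to reject H0.


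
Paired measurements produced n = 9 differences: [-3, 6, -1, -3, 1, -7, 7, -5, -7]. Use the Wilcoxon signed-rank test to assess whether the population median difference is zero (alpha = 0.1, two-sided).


Step 1: Drop any zero differences (none here) and take |d_i|.
|d| = [3, 6, 1, 3, 1, 7, 7, 5, 7]
Step 2: Midrank |d_i| (ties get averaged ranks).
ranks: |3|->3.5, |6|->6, |1|->1.5, |3|->3.5, |1|->1.5, |7|->8, |7|->8, |5|->5, |7|->8
Step 3: Attach original signs; sum ranks with positive sign and with negative sign.
W+ = 6 + 1.5 + 8 = 15.5
W- = 3.5 + 1.5 + 3.5 + 8 + 5 + 8 = 29.5
(Check: W+ + W- = 45 should equal n(n+1)/2 = 45.)
Step 4: Test statistic W = min(W+, W-) = 15.5.
Step 5: Ties in |d|, so use the tie-corrected normal approximation.
        E[W] = n(n+1)/4 = 9*10/4 = 22.5.
        Tie groups: |d|=1 (t=2), |d|=3 (t=2), |d|=7 (t=3); sum(t^3 - t) = 36.
        Var[W] = n(n+1)(2n+1)/24 - sum(t^3-t)/48 = 1710/24 - 36/48 = 70.5.
        z = (W - E[W]) / sqrt(Var[W]) = (15.5 - 22.5) / 8.3964 = -0.8337.
        Two-sided p = 2*Phi(z) = 0.404457.
Step 6: alpha = 0.1. fail to reject H0.

W+ = 15.5, W- = 29.5, W = min = 15.5, p = 0.404457, fail to reject H0.


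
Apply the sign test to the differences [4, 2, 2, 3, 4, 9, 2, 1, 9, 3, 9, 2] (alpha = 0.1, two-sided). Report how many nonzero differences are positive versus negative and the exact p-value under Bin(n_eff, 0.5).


Step 1: Discard zero differences. Original n = 12; n_eff = number of nonzero differences = 12.
Nonzero differences (with sign): +4, +2, +2, +3, +4, +9, +2, +1, +9, +3, +9, +2
Step 2: Count signs: positive = 12, negative = 0.
Step 3: Under H0: P(positive) = 0.5, so the number of positives S ~ Bin(12, 0.5).
Step 4: Two-sided exact p-value = sum of Bin(12,0.5) probabilities at or below the observed probability = 0.000488.
Step 5: alpha = 0.1. reject H0.

n_eff = 12, pos = 12, neg = 0, p = 0.000488, reject H0.


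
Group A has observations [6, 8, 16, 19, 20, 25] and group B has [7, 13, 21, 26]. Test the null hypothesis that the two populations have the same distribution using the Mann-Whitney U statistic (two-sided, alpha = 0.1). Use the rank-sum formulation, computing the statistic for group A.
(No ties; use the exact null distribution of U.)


Step 1: Combine and sort all 10 observations; assign midranks.
sorted (value, group): (6,X), (7,Y), (8,X), (13,Y), (16,X), (19,X), (20,X), (21,Y), (25,X), (26,Y)
ranks: 6->1, 7->2, 8->3, 13->4, 16->5, 19->6, 20->7, 21->8, 25->9, 26->10
Step 2: Rank sum for X: R1 = 1 + 3 + 5 + 6 + 7 + 9 = 31.
Step 3: U_X = R1 - n1(n1+1)/2 = 31 - 6*7/2 = 31 - 21 = 10.
       U_Y = n1*n2 - U_X = 24 - 10 = 14.
Step 4: No ties, so the exact null distribution of U (based on enumerating the C(10,6) = 210 equally likely rank assignments) gives the two-sided p-value.
Step 5: p-value = 0.761905; compare to alpha = 0.1. fail to reject H0.

U_X = 10, p = 0.761905, fail to reject H0 at alpha = 0.1.


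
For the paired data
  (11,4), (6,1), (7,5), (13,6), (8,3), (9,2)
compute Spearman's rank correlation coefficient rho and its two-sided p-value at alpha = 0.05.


Step 1: Rank x and y separately (midranks; no ties here).
rank(x): 11->5, 6->1, 7->2, 13->6, 8->3, 9->4
rank(y): 4->4, 1->1, 5->5, 6->6, 3->3, 2->2
Step 2: d_i = R_x(i) - R_y(i); compute d_i^2.
  (5-4)^2=1, (1-1)^2=0, (2-5)^2=9, (6-6)^2=0, (3-3)^2=0, (4-2)^2=4
sum(d^2) = 14.
Step 3: rho = 1 - 6*14 / (6*(6^2 - 1)) = 1 - 84/210 = 0.600000.
Step 4: Under H0, t = rho * sqrt((n-2)/(1-rho^2)) = 1.5000 ~ t(4).
Step 5: Two-sided p-value from the t-distribution with 4 df = 0.208000.
Step 6: alpha = 0.05. fail to reject H0.

rho = 0.6000, p = 0.208000, fail to reject H0 at alpha = 0.05.


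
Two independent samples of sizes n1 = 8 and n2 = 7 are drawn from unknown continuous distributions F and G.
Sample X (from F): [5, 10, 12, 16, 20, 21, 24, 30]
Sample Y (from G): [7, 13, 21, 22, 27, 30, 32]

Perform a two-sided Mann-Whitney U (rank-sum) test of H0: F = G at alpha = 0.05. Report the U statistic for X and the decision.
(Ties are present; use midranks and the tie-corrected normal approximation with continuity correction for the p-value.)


Step 1: Combine and sort all 15 observations; assign midranks.
sorted (value, group): (5,X), (7,Y), (10,X), (12,X), (13,Y), (16,X), (20,X), (21,X), (21,Y), (22,Y), (24,X), (27,Y), (30,X), (30,Y), (32,Y)
ranks: 5->1, 7->2, 10->3, 12->4, 13->5, 16->6, 20->7, 21->8.5, 21->8.5, 22->10, 24->11, 27->12, 30->13.5, 30->13.5, 32->15
Step 2: Rank sum for X: R1 = 1 + 3 + 4 + 6 + 7 + 8.5 + 11 + 13.5 = 54.
Step 3: U_X = R1 - n1(n1+1)/2 = 54 - 8*9/2 = 54 - 36 = 18.
       U_Y = n1*n2 - U_X = 56 - 18 = 38.
Step 4: Ties are present, so use the tie-corrected normal approximation (with continuity correction) for the p-value.
Step 5: p-value = 0.270731; compare to alpha = 0.05. fail to reject H0.

U_X = 18, p = 0.270731, fail to reject H0 at alpha = 0.05.


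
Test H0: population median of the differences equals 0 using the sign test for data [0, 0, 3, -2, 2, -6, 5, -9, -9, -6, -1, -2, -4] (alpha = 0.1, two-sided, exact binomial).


Step 1: Discard zero differences. Original n = 13; n_eff = number of nonzero differences = 11.
Nonzero differences (with sign): +3, -2, +2, -6, +5, -9, -9, -6, -1, -2, -4
Step 2: Count signs: positive = 3, negative = 8.
Step 3: Under H0: P(positive) = 0.5, so the number of positives S ~ Bin(11, 0.5).
Step 4: Two-sided exact p-value = sum of Bin(11,0.5) probabilities at or below the observed probability = 0.226562.
Step 5: alpha = 0.1. fail to reject H0.

n_eff = 11, pos = 3, neg = 8, p = 0.226562, fail to reject H0.


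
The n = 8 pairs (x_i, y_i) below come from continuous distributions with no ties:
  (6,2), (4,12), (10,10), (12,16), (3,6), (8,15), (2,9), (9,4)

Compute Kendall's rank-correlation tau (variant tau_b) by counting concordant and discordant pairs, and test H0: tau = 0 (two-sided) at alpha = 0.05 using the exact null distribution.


Step 1: Enumerate the 28 unordered pairs (i,j) with i<j and classify each by sign(x_j-x_i) * sign(y_j-y_i).
  (1,2):dx=-2,dy=+10->D; (1,3):dx=+4,dy=+8->C; (1,4):dx=+6,dy=+14->C; (1,5):dx=-3,dy=+4->D
  (1,6):dx=+2,dy=+13->C; (1,7):dx=-4,dy=+7->D; (1,8):dx=+3,dy=+2->C; (2,3):dx=+6,dy=-2->D
  (2,4):dx=+8,dy=+4->C; (2,5):dx=-1,dy=-6->C; (2,6):dx=+4,dy=+3->C; (2,7):dx=-2,dy=-3->C
  (2,8):dx=+5,dy=-8->D; (3,4):dx=+2,dy=+6->C; (3,5):dx=-7,dy=-4->C; (3,6):dx=-2,dy=+5->D
  (3,7):dx=-8,dy=-1->C; (3,8):dx=-1,dy=-6->C; (4,5):dx=-9,dy=-10->C; (4,6):dx=-4,dy=-1->C
  (4,7):dx=-10,dy=-7->C; (4,8):dx=-3,dy=-12->C; (5,6):dx=+5,dy=+9->C; (5,7):dx=-1,dy=+3->D
  (5,8):dx=+6,dy=-2->D; (6,7):dx=-6,dy=-6->C; (6,8):dx=+1,dy=-11->D; (7,8):dx=+7,dy=-5->D
Step 2: C = 18, D = 10, total pairs = 28.
Step 3: tau = (C - D)/(n(n-1)/2) = (18 - 10)/28 = 0.285714.
Step 4: Exact two-sided p-value (enumerate n! = 40320 permutations of y under H0): p = 0.398760.
Step 5: alpha = 0.05. fail to reject H0.

tau_b = 0.2857 (C=18, D=10), p = 0.398760, fail to reject H0.


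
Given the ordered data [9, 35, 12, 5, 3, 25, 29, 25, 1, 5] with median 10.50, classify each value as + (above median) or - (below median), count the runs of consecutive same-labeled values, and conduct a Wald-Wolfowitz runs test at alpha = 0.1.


Step 1: Compute median = 10.50; label A = above, B = below.
Labels in order: BAABBAAABB  (n_A = 5, n_B = 5)
Step 2: Count runs R = 5.
Step 3: Under H0 (random ordering), E[R] = 2*n_A*n_B/(n_A+n_B) + 1 = 2*5*5/10 + 1 = 6.0000.
        Var[R] = 2*n_A*n_B*(2*n_A*n_B - n_A - n_B) / ((n_A+n_B)^2 * (n_A+n_B-1)) = 2000/900 = 2.2222.
        SD[R] = 1.4907.
Step 4: Continuity-corrected z = (R + 0.5 - E[R]) / SD[R] = (5 + 0.5 - 6.0000) / 1.4907 = -0.3354.
Step 5: Two-sided p-value via normal approximation = 2*(1 - Phi(|z|)) = 0.737316.
Step 6: alpha = 0.1. fail to reject H0.

R = 5, z = -0.3354, p = 0.737316, fail to reject H0.


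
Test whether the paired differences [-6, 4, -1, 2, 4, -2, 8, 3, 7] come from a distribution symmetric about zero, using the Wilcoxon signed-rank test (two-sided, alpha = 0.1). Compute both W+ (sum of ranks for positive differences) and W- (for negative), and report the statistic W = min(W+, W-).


Step 1: Drop any zero differences (none here) and take |d_i|.
|d| = [6, 4, 1, 2, 4, 2, 8, 3, 7]
Step 2: Midrank |d_i| (ties get averaged ranks).
ranks: |6|->7, |4|->5.5, |1|->1, |2|->2.5, |4|->5.5, |2|->2.5, |8|->9, |3|->4, |7|->8
Step 3: Attach original signs; sum ranks with positive sign and with negative sign.
W+ = 5.5 + 2.5 + 5.5 + 9 + 4 + 8 = 34.5
W- = 7 + 1 + 2.5 = 10.5
(Check: W+ + W- = 45 should equal n(n+1)/2 = 45.)
Step 4: Test statistic W = min(W+, W-) = 10.5.
Step 5: Ties in |d|, so use the tie-corrected normal approximation.
        E[W] = n(n+1)/4 = 9*10/4 = 22.5.
        Tie groups: |d|=2 (t=2), |d|=4 (t=2); sum(t^3 - t) = 12.
        Var[W] = n(n+1)(2n+1)/24 - sum(t^3-t)/48 = 1710/24 - 12/48 = 71.
        z = (W - E[W]) / sqrt(Var[W]) = (10.5 - 22.5) / 8.4261 = -1.4241.
        Two-sided p = 2*Phi(z) = 0.154407.
Step 6: alpha = 0.1. fail to reject H0.

W+ = 34.5, W- = 10.5, W = min = 10.5, p = 0.154407, fail to reject H0.


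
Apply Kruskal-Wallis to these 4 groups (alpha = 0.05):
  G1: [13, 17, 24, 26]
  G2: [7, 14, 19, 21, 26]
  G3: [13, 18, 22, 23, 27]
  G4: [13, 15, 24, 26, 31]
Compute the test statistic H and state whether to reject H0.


Step 1: Combine all N = 19 observations and assign midranks.
sorted (value, group, rank): (7,G2,1), (13,G1,3), (13,G3,3), (13,G4,3), (14,G2,5), (15,G4,6), (17,G1,7), (18,G3,8), (19,G2,9), (21,G2,10), (22,G3,11), (23,G3,12), (24,G1,13.5), (24,G4,13.5), (26,G1,16), (26,G2,16), (26,G4,16), (27,G3,18), (31,G4,19)
Step 2: Sum ranks within each group.
R_1 = 39.5 (n_1 = 4)
R_2 = 41 (n_2 = 5)
R_3 = 52 (n_3 = 5)
R_4 = 57.5 (n_4 = 5)
Step 3: H = 12/(N(N+1)) * sum(R_i^2/n_i) - 3(N+1)
     = 12/(19*20) * (39.5^2/4 + 41^2/5 + 52^2/5 + 57.5^2/5) - 3*20
     = 0.031579 * 1928.31 - 60
     = 0.894079.
Step 4: Ties present; correction factor C = 1 - 54/(19^3 - 19) = 0.992105. Corrected H = 0.894079 / 0.992105 = 0.901194.
Step 5: Under H0, H ~ chi^2(3); p-value = 0.825140.
Step 6: alpha = 0.05. fail to reject H0.

H = 0.9012, df = 3, p = 0.825140, fail to reject H0.


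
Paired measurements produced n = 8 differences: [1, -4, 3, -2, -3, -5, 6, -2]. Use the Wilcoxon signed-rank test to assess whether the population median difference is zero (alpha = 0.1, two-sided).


Step 1: Drop any zero differences (none here) and take |d_i|.
|d| = [1, 4, 3, 2, 3, 5, 6, 2]
Step 2: Midrank |d_i| (ties get averaged ranks).
ranks: |1|->1, |4|->6, |3|->4.5, |2|->2.5, |3|->4.5, |5|->7, |6|->8, |2|->2.5
Step 3: Attach original signs; sum ranks with positive sign and with negative sign.
W+ = 1 + 4.5 + 8 = 13.5
W- = 6 + 2.5 + 4.5 + 7 + 2.5 = 22.5
(Check: W+ + W- = 36 should equal n(n+1)/2 = 36.)
Step 4: Test statistic W = min(W+, W-) = 13.5.
Step 5: Ties in |d|, so use the tie-corrected normal approximation.
        E[W] = n(n+1)/4 = 8*9/4 = 18.
        Tie groups: |d|=2 (t=2), |d|=3 (t=2); sum(t^3 - t) = 12.
        Var[W] = n(n+1)(2n+1)/24 - sum(t^3-t)/48 = 1224/24 - 12/48 = 50.75.
        z = (W - E[W]) / sqrt(Var[W]) = (13.5 - 18) / 7.1239 = -0.6317.
        Two-sided p = 2*Phi(z) = 0.527599.
Step 6: alpha = 0.1. fail to reject H0.

W+ = 13.5, W- = 22.5, W = min = 13.5, p = 0.527599, fail to reject H0.


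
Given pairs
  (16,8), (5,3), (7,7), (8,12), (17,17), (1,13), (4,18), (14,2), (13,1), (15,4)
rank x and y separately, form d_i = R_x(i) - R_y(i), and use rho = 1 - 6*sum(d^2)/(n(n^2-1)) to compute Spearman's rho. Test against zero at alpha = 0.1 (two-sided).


Step 1: Rank x and y separately (midranks; no ties here).
rank(x): 16->9, 5->3, 7->4, 8->5, 17->10, 1->1, 4->2, 14->7, 13->6, 15->8
rank(y): 8->6, 3->3, 7->5, 12->7, 17->9, 13->8, 18->10, 2->2, 1->1, 4->4
Step 2: d_i = R_x(i) - R_y(i); compute d_i^2.
  (9-6)^2=9, (3-3)^2=0, (4-5)^2=1, (5-7)^2=4, (10-9)^2=1, (1-8)^2=49, (2-10)^2=64, (7-2)^2=25, (6-1)^2=25, (8-4)^2=16
sum(d^2) = 194.
Step 3: rho = 1 - 6*194 / (10*(10^2 - 1)) = 1 - 1164/990 = -0.175758.
Step 4: Under H0, t = rho * sqrt((n-2)/(1-rho^2)) = -0.5050 ~ t(8).
Step 5: Two-sided p-value from the t-distribution with 8 df = 0.627188.
Step 6: alpha = 0.1. fail to reject H0.

rho = -0.1758, p = 0.627188, fail to reject H0 at alpha = 0.1.


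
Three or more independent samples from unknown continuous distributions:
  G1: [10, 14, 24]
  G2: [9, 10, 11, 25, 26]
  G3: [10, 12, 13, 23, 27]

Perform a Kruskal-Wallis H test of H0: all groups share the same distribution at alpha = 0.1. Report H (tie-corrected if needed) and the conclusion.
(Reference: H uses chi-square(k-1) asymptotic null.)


Step 1: Combine all N = 13 observations and assign midranks.
sorted (value, group, rank): (9,G2,1), (10,G1,3), (10,G2,3), (10,G3,3), (11,G2,5), (12,G3,6), (13,G3,7), (14,G1,8), (23,G3,9), (24,G1,10), (25,G2,11), (26,G2,12), (27,G3,13)
Step 2: Sum ranks within each group.
R_1 = 21 (n_1 = 3)
R_2 = 32 (n_2 = 5)
R_3 = 38 (n_3 = 5)
Step 3: H = 12/(N(N+1)) * sum(R_i^2/n_i) - 3(N+1)
     = 12/(13*14) * (21^2/3 + 32^2/5 + 38^2/5) - 3*14
     = 0.065934 * 640.6 - 42
     = 0.237363.
Step 4: Ties present; correction factor C = 1 - 24/(13^3 - 13) = 0.989011. Corrected H = 0.237363 / 0.989011 = 0.240000.
Step 5: Under H0, H ~ chi^2(2); p-value = 0.886920.
Step 6: alpha = 0.1. fail to reject H0.

H = 0.2400, df = 2, p = 0.886920, fail to reject H0.


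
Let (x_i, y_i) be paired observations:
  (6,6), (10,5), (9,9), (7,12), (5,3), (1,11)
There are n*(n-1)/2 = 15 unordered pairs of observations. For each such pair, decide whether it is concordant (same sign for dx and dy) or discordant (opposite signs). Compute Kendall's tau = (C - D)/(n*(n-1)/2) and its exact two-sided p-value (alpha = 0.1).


Step 1: Enumerate the 15 unordered pairs (i,j) with i<j and classify each by sign(x_j-x_i) * sign(y_j-y_i).
  (1,2):dx=+4,dy=-1->D; (1,3):dx=+3,dy=+3->C; (1,4):dx=+1,dy=+6->C; (1,5):dx=-1,dy=-3->C
  (1,6):dx=-5,dy=+5->D; (2,3):dx=-1,dy=+4->D; (2,4):dx=-3,dy=+7->D; (2,5):dx=-5,dy=-2->C
  (2,6):dx=-9,dy=+6->D; (3,4):dx=-2,dy=+3->D; (3,5):dx=-4,dy=-6->C; (3,6):dx=-8,dy=+2->D
  (4,5):dx=-2,dy=-9->C; (4,6):dx=-6,dy=-1->C; (5,6):dx=-4,dy=+8->D
Step 2: C = 7, D = 8, total pairs = 15.
Step 3: tau = (C - D)/(n(n-1)/2) = (7 - 8)/15 = -0.066667.
Step 4: Exact two-sided p-value (enumerate n! = 720 permutations of y under H0): p = 1.000000.
Step 5: alpha = 0.1. fail to reject H0.

tau_b = -0.0667 (C=7, D=8), p = 1.000000, fail to reject H0.


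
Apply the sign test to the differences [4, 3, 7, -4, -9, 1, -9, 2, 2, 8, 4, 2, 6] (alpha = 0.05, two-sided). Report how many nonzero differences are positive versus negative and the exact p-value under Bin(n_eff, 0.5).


Step 1: Discard zero differences. Original n = 13; n_eff = number of nonzero differences = 13.
Nonzero differences (with sign): +4, +3, +7, -4, -9, +1, -9, +2, +2, +8, +4, +2, +6
Step 2: Count signs: positive = 10, negative = 3.
Step 3: Under H0: P(positive) = 0.5, so the number of positives S ~ Bin(13, 0.5).
Step 4: Two-sided exact p-value = sum of Bin(13,0.5) probabilities at or below the observed probability = 0.092285.
Step 5: alpha = 0.05. fail to reject H0.

n_eff = 13, pos = 10, neg = 3, p = 0.092285, fail to reject H0.


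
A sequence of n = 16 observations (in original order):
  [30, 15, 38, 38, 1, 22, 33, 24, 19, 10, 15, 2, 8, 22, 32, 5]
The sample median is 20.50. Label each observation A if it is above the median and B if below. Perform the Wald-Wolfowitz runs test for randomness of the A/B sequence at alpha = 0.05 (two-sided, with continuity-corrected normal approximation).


Step 1: Compute median = 20.50; label A = above, B = below.
Labels in order: ABAABAAABBBBBAAB  (n_A = 8, n_B = 8)
Step 2: Count runs R = 8.
Step 3: Under H0 (random ordering), E[R] = 2*n_A*n_B/(n_A+n_B) + 1 = 2*8*8/16 + 1 = 9.0000.
        Var[R] = 2*n_A*n_B*(2*n_A*n_B - n_A - n_B) / ((n_A+n_B)^2 * (n_A+n_B-1)) = 14336/3840 = 3.7333.
        SD[R] = 1.9322.
Step 4: Continuity-corrected z = (R + 0.5 - E[R]) / SD[R] = (8 + 0.5 - 9.0000) / 1.9322 = -0.2588.
Step 5: Two-sided p-value via normal approximation = 2*(1 - Phi(|z|)) = 0.795809.
Step 6: alpha = 0.05. fail to reject H0.

R = 8, z = -0.2588, p = 0.795809, fail to reject H0.


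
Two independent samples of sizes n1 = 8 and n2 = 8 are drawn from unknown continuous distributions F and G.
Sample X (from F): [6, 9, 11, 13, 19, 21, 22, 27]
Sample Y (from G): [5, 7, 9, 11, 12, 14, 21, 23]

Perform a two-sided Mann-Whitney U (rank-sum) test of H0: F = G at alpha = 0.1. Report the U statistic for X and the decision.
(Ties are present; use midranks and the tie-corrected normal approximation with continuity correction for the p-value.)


Step 1: Combine and sort all 16 observations; assign midranks.
sorted (value, group): (5,Y), (6,X), (7,Y), (9,X), (9,Y), (11,X), (11,Y), (12,Y), (13,X), (14,Y), (19,X), (21,X), (21,Y), (22,X), (23,Y), (27,X)
ranks: 5->1, 6->2, 7->3, 9->4.5, 9->4.5, 11->6.5, 11->6.5, 12->8, 13->9, 14->10, 19->11, 21->12.5, 21->12.5, 22->14, 23->15, 27->16
Step 2: Rank sum for X: R1 = 2 + 4.5 + 6.5 + 9 + 11 + 12.5 + 14 + 16 = 75.5.
Step 3: U_X = R1 - n1(n1+1)/2 = 75.5 - 8*9/2 = 75.5 - 36 = 39.5.
       U_Y = n1*n2 - U_X = 64 - 39.5 = 24.5.
Step 4: Ties are present, so use the tie-corrected normal approximation (with continuity correction) for the p-value.
Step 5: p-value = 0.461260; compare to alpha = 0.1. fail to reject H0.

U_X = 39.5, p = 0.461260, fail to reject H0 at alpha = 0.1.


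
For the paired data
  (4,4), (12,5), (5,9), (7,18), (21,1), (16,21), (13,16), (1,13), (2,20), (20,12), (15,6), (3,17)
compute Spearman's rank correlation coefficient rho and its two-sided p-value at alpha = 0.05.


Step 1: Rank x and y separately (midranks; no ties here).
rank(x): 4->4, 12->7, 5->5, 7->6, 21->12, 16->10, 13->8, 1->1, 2->2, 20->11, 15->9, 3->3
rank(y): 4->2, 5->3, 9->5, 18->10, 1->1, 21->12, 16->8, 13->7, 20->11, 12->6, 6->4, 17->9
Step 2: d_i = R_x(i) - R_y(i); compute d_i^2.
  (4-2)^2=4, (7-3)^2=16, (5-5)^2=0, (6-10)^2=16, (12-1)^2=121, (10-12)^2=4, (8-8)^2=0, (1-7)^2=36, (2-11)^2=81, (11-6)^2=25, (9-4)^2=25, (3-9)^2=36
sum(d^2) = 364.
Step 3: rho = 1 - 6*364 / (12*(12^2 - 1)) = 1 - 2184/1716 = -0.272727.
Step 4: Under H0, t = rho * sqrt((n-2)/(1-rho^2)) = -0.8964 ~ t(10).
Step 5: Two-sided p-value from the t-distribution with 10 df = 0.391097.
Step 6: alpha = 0.05. fail to reject H0.

rho = -0.2727, p = 0.391097, fail to reject H0 at alpha = 0.05.


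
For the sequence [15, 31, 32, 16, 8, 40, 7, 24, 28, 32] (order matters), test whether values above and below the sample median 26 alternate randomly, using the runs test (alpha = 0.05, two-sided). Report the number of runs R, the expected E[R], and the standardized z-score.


Step 1: Compute median = 26; label A = above, B = below.
Labels in order: BAABBABBAA  (n_A = 5, n_B = 5)
Step 2: Count runs R = 6.
Step 3: Under H0 (random ordering), E[R] = 2*n_A*n_B/(n_A+n_B) + 1 = 2*5*5/10 + 1 = 6.0000.
        Var[R] = 2*n_A*n_B*(2*n_A*n_B - n_A - n_B) / ((n_A+n_B)^2 * (n_A+n_B-1)) = 2000/900 = 2.2222.
        SD[R] = 1.4907.
Step 4: R = E[R], so z = 0 with no continuity correction.
Step 5: Two-sided p-value via normal approximation = 2*(1 - Phi(|z|)) = 1.000000.
Step 6: alpha = 0.05. fail to reject H0.

R = 6, z = 0.0000, p = 1.000000, fail to reject H0.


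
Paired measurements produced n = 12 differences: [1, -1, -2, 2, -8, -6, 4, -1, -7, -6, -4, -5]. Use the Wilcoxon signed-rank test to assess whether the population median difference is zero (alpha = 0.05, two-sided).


Step 1: Drop any zero differences (none here) and take |d_i|.
|d| = [1, 1, 2, 2, 8, 6, 4, 1, 7, 6, 4, 5]
Step 2: Midrank |d_i| (ties get averaged ranks).
ranks: |1|->2, |1|->2, |2|->4.5, |2|->4.5, |8|->12, |6|->9.5, |4|->6.5, |1|->2, |7|->11, |6|->9.5, |4|->6.5, |5|->8
Step 3: Attach original signs; sum ranks with positive sign and with negative sign.
W+ = 2 + 4.5 + 6.5 = 13
W- = 2 + 4.5 + 12 + 9.5 + 2 + 11 + 9.5 + 6.5 + 8 = 65
(Check: W+ + W- = 78 should equal n(n+1)/2 = 78.)
Step 4: Test statistic W = min(W+, W-) = 13.
Step 5: Ties in |d|, so use the tie-corrected normal approximation.
        E[W] = n(n+1)/4 = 12*13/4 = 39.
        Tie groups: |d|=1 (t=3), |d|=2 (t=2), |d|=4 (t=2), |d|=6 (t=2); sum(t^3 - t) = 42.
        Var[W] = n(n+1)(2n+1)/24 - sum(t^3-t)/48 = 3900/24 - 42/48 = 161.625.
        z = (W - E[W]) / sqrt(Var[W]) = (13 - 39) / 12.7132 = -2.0451.
        Two-sided p = 2*Phi(z) = 0.040843.
Step 6: alpha = 0.05. reject H0.

W+ = 13, W- = 65, W = min = 13, p = 0.040843, reject H0.


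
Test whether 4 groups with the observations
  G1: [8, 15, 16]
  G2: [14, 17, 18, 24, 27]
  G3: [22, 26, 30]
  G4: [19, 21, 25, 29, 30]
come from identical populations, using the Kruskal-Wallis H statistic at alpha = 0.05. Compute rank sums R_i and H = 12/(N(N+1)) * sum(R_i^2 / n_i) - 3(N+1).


Step 1: Combine all N = 16 observations and assign midranks.
sorted (value, group, rank): (8,G1,1), (14,G2,2), (15,G1,3), (16,G1,4), (17,G2,5), (18,G2,6), (19,G4,7), (21,G4,8), (22,G3,9), (24,G2,10), (25,G4,11), (26,G3,12), (27,G2,13), (29,G4,14), (30,G3,15.5), (30,G4,15.5)
Step 2: Sum ranks within each group.
R_1 = 8 (n_1 = 3)
R_2 = 36 (n_2 = 5)
R_3 = 36.5 (n_3 = 3)
R_4 = 55.5 (n_4 = 5)
Step 3: H = 12/(N(N+1)) * sum(R_i^2/n_i) - 3(N+1)
     = 12/(16*17) * (8^2/3 + 36^2/5 + 36.5^2/3 + 55.5^2/5) - 3*17
     = 0.044118 * 1340.67 - 51
     = 8.147059.
Step 4: Ties present; correction factor C = 1 - 6/(16^3 - 16) = 0.998529. Corrected H = 8.147059 / 0.998529 = 8.159057.
Step 5: Under H0, H ~ chi^2(3); p-value = 0.042836.
Step 6: alpha = 0.05. reject H0.

H = 8.1591, df = 3, p = 0.042836, reject H0.


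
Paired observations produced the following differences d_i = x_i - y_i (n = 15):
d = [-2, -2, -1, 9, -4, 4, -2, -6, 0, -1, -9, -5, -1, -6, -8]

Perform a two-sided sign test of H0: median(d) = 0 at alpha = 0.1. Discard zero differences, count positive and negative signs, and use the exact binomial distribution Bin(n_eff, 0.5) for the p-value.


Step 1: Discard zero differences. Original n = 15; n_eff = number of nonzero differences = 14.
Nonzero differences (with sign): -2, -2, -1, +9, -4, +4, -2, -6, -1, -9, -5, -1, -6, -8
Step 2: Count signs: positive = 2, negative = 12.
Step 3: Under H0: P(positive) = 0.5, so the number of positives S ~ Bin(14, 0.5).
Step 4: Two-sided exact p-value = sum of Bin(14,0.5) probabilities at or below the observed probability = 0.012939.
Step 5: alpha = 0.1. reject H0.

n_eff = 14, pos = 2, neg = 12, p = 0.012939, reject H0.


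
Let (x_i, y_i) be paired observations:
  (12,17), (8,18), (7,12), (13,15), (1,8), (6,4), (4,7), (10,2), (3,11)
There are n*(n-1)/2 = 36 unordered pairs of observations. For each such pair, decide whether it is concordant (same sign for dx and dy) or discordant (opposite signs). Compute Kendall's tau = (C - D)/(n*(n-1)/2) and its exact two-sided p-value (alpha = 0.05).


Step 1: Enumerate the 36 unordered pairs (i,j) with i<j and classify each by sign(x_j-x_i) * sign(y_j-y_i).
  (1,2):dx=-4,dy=+1->D; (1,3):dx=-5,dy=-5->C; (1,4):dx=+1,dy=-2->D; (1,5):dx=-11,dy=-9->C
  (1,6):dx=-6,dy=-13->C; (1,7):dx=-8,dy=-10->C; (1,8):dx=-2,dy=-15->C; (1,9):dx=-9,dy=-6->C
  (2,3):dx=-1,dy=-6->C; (2,4):dx=+5,dy=-3->D; (2,5):dx=-7,dy=-10->C; (2,6):dx=-2,dy=-14->C
  (2,7):dx=-4,dy=-11->C; (2,8):dx=+2,dy=-16->D; (2,9):dx=-5,dy=-7->C; (3,4):dx=+6,dy=+3->C
  (3,5):dx=-6,dy=-4->C; (3,6):dx=-1,dy=-8->C; (3,7):dx=-3,dy=-5->C; (3,8):dx=+3,dy=-10->D
  (3,9):dx=-4,dy=-1->C; (4,5):dx=-12,dy=-7->C; (4,6):dx=-7,dy=-11->C; (4,7):dx=-9,dy=-8->C
  (4,8):dx=-3,dy=-13->C; (4,9):dx=-10,dy=-4->C; (5,6):dx=+5,dy=-4->D; (5,7):dx=+3,dy=-1->D
  (5,8):dx=+9,dy=-6->D; (5,9):dx=+2,dy=+3->C; (6,7):dx=-2,dy=+3->D; (6,8):dx=+4,dy=-2->D
  (6,9):dx=-3,dy=+7->D; (7,8):dx=+6,dy=-5->D; (7,9):dx=-1,dy=+4->D; (8,9):dx=-7,dy=+9->D
Step 2: C = 22, D = 14, total pairs = 36.
Step 3: tau = (C - D)/(n(n-1)/2) = (22 - 14)/36 = 0.222222.
Step 4: Exact two-sided p-value (enumerate n! = 362880 permutations of y under H0): p = 0.476709.
Step 5: alpha = 0.05. fail to reject H0.

tau_b = 0.2222 (C=22, D=14), p = 0.476709, fail to reject H0.


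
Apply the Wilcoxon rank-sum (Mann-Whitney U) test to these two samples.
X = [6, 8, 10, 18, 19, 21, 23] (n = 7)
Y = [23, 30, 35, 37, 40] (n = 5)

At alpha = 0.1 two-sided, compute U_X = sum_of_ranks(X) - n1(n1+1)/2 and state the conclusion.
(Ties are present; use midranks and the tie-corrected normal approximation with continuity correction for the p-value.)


Step 1: Combine and sort all 12 observations; assign midranks.
sorted (value, group): (6,X), (8,X), (10,X), (18,X), (19,X), (21,X), (23,X), (23,Y), (30,Y), (35,Y), (37,Y), (40,Y)
ranks: 6->1, 8->2, 10->3, 18->4, 19->5, 21->6, 23->7.5, 23->7.5, 30->9, 35->10, 37->11, 40->12
Step 2: Rank sum for X: R1 = 1 + 2 + 3 + 4 + 5 + 6 + 7.5 = 28.5.
Step 3: U_X = R1 - n1(n1+1)/2 = 28.5 - 7*8/2 = 28.5 - 28 = 0.5.
       U_Y = n1*n2 - U_X = 35 - 0.5 = 34.5.
Step 4: Ties are present, so use the tie-corrected normal approximation (with continuity correction) for the p-value.
Step 5: p-value = 0.007268; compare to alpha = 0.1. reject H0.

U_X = 0.5, p = 0.007268, reject H0 at alpha = 0.1.


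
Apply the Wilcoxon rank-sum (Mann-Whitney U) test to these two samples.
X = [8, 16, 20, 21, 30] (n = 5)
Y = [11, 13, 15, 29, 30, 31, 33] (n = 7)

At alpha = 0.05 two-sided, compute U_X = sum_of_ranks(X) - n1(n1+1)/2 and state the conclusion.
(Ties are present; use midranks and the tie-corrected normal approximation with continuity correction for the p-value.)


Step 1: Combine and sort all 12 observations; assign midranks.
sorted (value, group): (8,X), (11,Y), (13,Y), (15,Y), (16,X), (20,X), (21,X), (29,Y), (30,X), (30,Y), (31,Y), (33,Y)
ranks: 8->1, 11->2, 13->3, 15->4, 16->5, 20->6, 21->7, 29->8, 30->9.5, 30->9.5, 31->11, 33->12
Step 2: Rank sum for X: R1 = 1 + 5 + 6 + 7 + 9.5 = 28.5.
Step 3: U_X = R1 - n1(n1+1)/2 = 28.5 - 5*6/2 = 28.5 - 15 = 13.5.
       U_Y = n1*n2 - U_X = 35 - 13.5 = 21.5.
Step 4: Ties are present, so use the tie-corrected normal approximation (with continuity correction) for the p-value.
Step 5: p-value = 0.569088; compare to alpha = 0.05. fail to reject H0.

U_X = 13.5, p = 0.569088, fail to reject H0 at alpha = 0.05.


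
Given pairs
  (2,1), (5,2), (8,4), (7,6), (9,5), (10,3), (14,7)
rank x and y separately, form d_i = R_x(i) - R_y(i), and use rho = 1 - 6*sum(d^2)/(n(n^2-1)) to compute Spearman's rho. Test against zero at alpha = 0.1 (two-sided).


Step 1: Rank x and y separately (midranks; no ties here).
rank(x): 2->1, 5->2, 8->4, 7->3, 9->5, 10->6, 14->7
rank(y): 1->1, 2->2, 4->4, 6->6, 5->5, 3->3, 7->7
Step 2: d_i = R_x(i) - R_y(i); compute d_i^2.
  (1-1)^2=0, (2-2)^2=0, (4-4)^2=0, (3-6)^2=9, (5-5)^2=0, (6-3)^2=9, (7-7)^2=0
sum(d^2) = 18.
Step 3: rho = 1 - 6*18 / (7*(7^2 - 1)) = 1 - 108/336 = 0.678571.
Step 4: Under H0, t = rho * sqrt((n-2)/(1-rho^2)) = 2.0657 ~ t(5).
Step 5: Two-sided p-value from the t-distribution with 5 df = 0.093750.
Step 6: alpha = 0.1. reject H0.

rho = 0.6786, p = 0.093750, reject H0 at alpha = 0.1.


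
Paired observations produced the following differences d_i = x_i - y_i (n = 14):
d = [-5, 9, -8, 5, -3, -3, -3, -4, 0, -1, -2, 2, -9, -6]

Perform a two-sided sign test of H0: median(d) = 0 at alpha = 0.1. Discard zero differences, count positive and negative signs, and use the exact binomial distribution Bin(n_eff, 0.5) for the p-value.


Step 1: Discard zero differences. Original n = 14; n_eff = number of nonzero differences = 13.
Nonzero differences (with sign): -5, +9, -8, +5, -3, -3, -3, -4, -1, -2, +2, -9, -6
Step 2: Count signs: positive = 3, negative = 10.
Step 3: Under H0: P(positive) = 0.5, so the number of positives S ~ Bin(13, 0.5).
Step 4: Two-sided exact p-value = sum of Bin(13,0.5) probabilities at or below the observed probability = 0.092285.
Step 5: alpha = 0.1. reject H0.

n_eff = 13, pos = 3, neg = 10, p = 0.092285, reject H0.


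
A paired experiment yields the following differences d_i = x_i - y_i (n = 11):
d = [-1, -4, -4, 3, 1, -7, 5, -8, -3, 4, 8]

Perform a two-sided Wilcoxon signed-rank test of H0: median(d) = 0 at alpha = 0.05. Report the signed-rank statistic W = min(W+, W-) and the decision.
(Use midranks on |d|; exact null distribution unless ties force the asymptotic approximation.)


Step 1: Drop any zero differences (none here) and take |d_i|.
|d| = [1, 4, 4, 3, 1, 7, 5, 8, 3, 4, 8]
Step 2: Midrank |d_i| (ties get averaged ranks).
ranks: |1|->1.5, |4|->6, |4|->6, |3|->3.5, |1|->1.5, |7|->9, |5|->8, |8|->10.5, |3|->3.5, |4|->6, |8|->10.5
Step 3: Attach original signs; sum ranks with positive sign and with negative sign.
W+ = 3.5 + 1.5 + 8 + 6 + 10.5 = 29.5
W- = 1.5 + 6 + 6 + 9 + 10.5 + 3.5 = 36.5
(Check: W+ + W- = 66 should equal n(n+1)/2 = 66.)
Step 4: Test statistic W = min(W+, W-) = 29.5.
Step 5: Ties in |d|, so use the tie-corrected normal approximation.
        E[W] = n(n+1)/4 = 11*12/4 = 33.
        Tie groups: |d|=1 (t=2), |d|=3 (t=2), |d|=4 (t=3), |d|=8 (t=2); sum(t^3 - t) = 42.
        Var[W] = n(n+1)(2n+1)/24 - sum(t^3-t)/48 = 3036/24 - 42/48 = 125.625.
        z = (W - E[W]) / sqrt(Var[W]) = (29.5 - 33) / 11.2083 = -0.3123.
        Two-sided p = 2*Phi(z) = 0.754835.
Step 6: alpha = 0.05. fail to reject H0.

W+ = 29.5, W- = 36.5, W = min = 29.5, p = 0.754835, fail to reject H0.


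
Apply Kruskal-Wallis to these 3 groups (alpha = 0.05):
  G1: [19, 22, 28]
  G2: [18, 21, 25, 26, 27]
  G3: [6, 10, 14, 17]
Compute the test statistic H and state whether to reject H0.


Step 1: Combine all N = 12 observations and assign midranks.
sorted (value, group, rank): (6,G3,1), (10,G3,2), (14,G3,3), (17,G3,4), (18,G2,5), (19,G1,6), (21,G2,7), (22,G1,8), (25,G2,9), (26,G2,10), (27,G2,11), (28,G1,12)
Step 2: Sum ranks within each group.
R_1 = 26 (n_1 = 3)
R_2 = 42 (n_2 = 5)
R_3 = 10 (n_3 = 4)
Step 3: H = 12/(N(N+1)) * sum(R_i^2/n_i) - 3(N+1)
     = 12/(12*13) * (26^2/3 + 42^2/5 + 10^2/4) - 3*13
     = 0.076923 * 603.133 - 39
     = 7.394872.
Step 4: No ties, so H is used without correction.
Step 5: Under H0, H ~ chi^2(2); p-value = 0.024787.
Step 6: alpha = 0.05. reject H0.

H = 7.3949, df = 2, p = 0.024787, reject H0.


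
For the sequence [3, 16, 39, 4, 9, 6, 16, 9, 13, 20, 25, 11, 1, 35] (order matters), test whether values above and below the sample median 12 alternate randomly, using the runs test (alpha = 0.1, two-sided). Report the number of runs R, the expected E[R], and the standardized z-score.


Step 1: Compute median = 12; label A = above, B = below.
Labels in order: BAABBBABAAABBA  (n_A = 7, n_B = 7)
Step 2: Count runs R = 8.
Step 3: Under H0 (random ordering), E[R] = 2*n_A*n_B/(n_A+n_B) + 1 = 2*7*7/14 + 1 = 8.0000.
        Var[R] = 2*n_A*n_B*(2*n_A*n_B - n_A - n_B) / ((n_A+n_B)^2 * (n_A+n_B-1)) = 8232/2548 = 3.2308.
        SD[R] = 1.7974.
Step 4: R = E[R], so z = 0 with no continuity correction.
Step 5: Two-sided p-value via normal approximation = 2*(1 - Phi(|z|)) = 1.000000.
Step 6: alpha = 0.1. fail to reject H0.

R = 8, z = 0.0000, p = 1.000000, fail to reject H0.


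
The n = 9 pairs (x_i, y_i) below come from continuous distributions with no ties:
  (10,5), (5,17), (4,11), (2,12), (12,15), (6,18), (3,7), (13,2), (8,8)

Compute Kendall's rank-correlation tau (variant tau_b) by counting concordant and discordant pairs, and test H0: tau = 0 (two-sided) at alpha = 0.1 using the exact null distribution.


Step 1: Enumerate the 36 unordered pairs (i,j) with i<j and classify each by sign(x_j-x_i) * sign(y_j-y_i).
  (1,2):dx=-5,dy=+12->D; (1,3):dx=-6,dy=+6->D; (1,4):dx=-8,dy=+7->D; (1,5):dx=+2,dy=+10->C
  (1,6):dx=-4,dy=+13->D; (1,7):dx=-7,dy=+2->D; (1,8):dx=+3,dy=-3->D; (1,9):dx=-2,dy=+3->D
  (2,3):dx=-1,dy=-6->C; (2,4):dx=-3,dy=-5->C; (2,5):dx=+7,dy=-2->D; (2,6):dx=+1,dy=+1->C
  (2,7):dx=-2,dy=-10->C; (2,8):dx=+8,dy=-15->D; (2,9):dx=+3,dy=-9->D; (3,4):dx=-2,dy=+1->D
  (3,5):dx=+8,dy=+4->C; (3,6):dx=+2,dy=+7->C; (3,7):dx=-1,dy=-4->C; (3,8):dx=+9,dy=-9->D
  (3,9):dx=+4,dy=-3->D; (4,5):dx=+10,dy=+3->C; (4,6):dx=+4,dy=+6->C; (4,7):dx=+1,dy=-5->D
  (4,8):dx=+11,dy=-10->D; (4,9):dx=+6,dy=-4->D; (5,6):dx=-6,dy=+3->D; (5,7):dx=-9,dy=-8->C
  (5,8):dx=+1,dy=-13->D; (5,9):dx=-4,dy=-7->C; (6,7):dx=-3,dy=-11->C; (6,8):dx=+7,dy=-16->D
  (6,9):dx=+2,dy=-10->D; (7,8):dx=+10,dy=-5->D; (7,9):dx=+5,dy=+1->C; (8,9):dx=-5,dy=+6->D
Step 2: C = 14, D = 22, total pairs = 36.
Step 3: tau = (C - D)/(n(n-1)/2) = (14 - 22)/36 = -0.222222.
Step 4: Exact two-sided p-value (enumerate n! = 362880 permutations of y under H0): p = 0.476709.
Step 5: alpha = 0.1. fail to reject H0.

tau_b = -0.2222 (C=14, D=22), p = 0.476709, fail to reject H0.


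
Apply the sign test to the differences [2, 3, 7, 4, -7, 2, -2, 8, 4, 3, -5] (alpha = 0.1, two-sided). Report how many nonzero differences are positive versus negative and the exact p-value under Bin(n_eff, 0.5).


Step 1: Discard zero differences. Original n = 11; n_eff = number of nonzero differences = 11.
Nonzero differences (with sign): +2, +3, +7, +4, -7, +2, -2, +8, +4, +3, -5
Step 2: Count signs: positive = 8, negative = 3.
Step 3: Under H0: P(positive) = 0.5, so the number of positives S ~ Bin(11, 0.5).
Step 4: Two-sided exact p-value = sum of Bin(11,0.5) probabilities at or below the observed probability = 0.226562.
Step 5: alpha = 0.1. fail to reject H0.

n_eff = 11, pos = 8, neg = 3, p = 0.226562, fail to reject H0.
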